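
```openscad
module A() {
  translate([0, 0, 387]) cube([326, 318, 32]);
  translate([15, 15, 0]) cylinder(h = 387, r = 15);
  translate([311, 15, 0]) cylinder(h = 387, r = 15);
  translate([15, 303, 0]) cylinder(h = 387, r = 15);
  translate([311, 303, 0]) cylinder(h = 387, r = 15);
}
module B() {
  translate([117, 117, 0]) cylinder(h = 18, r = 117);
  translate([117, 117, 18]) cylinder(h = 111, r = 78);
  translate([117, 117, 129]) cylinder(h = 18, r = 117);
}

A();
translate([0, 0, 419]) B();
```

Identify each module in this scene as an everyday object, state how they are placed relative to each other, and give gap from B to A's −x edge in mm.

The spool's min-x is at 0; the stool's min-x is 0; gap = 0 mm.

A is a stool. B is a spool. The spool is on top of the stool. The gap from the spool to the stool's −x edge is 0 mm.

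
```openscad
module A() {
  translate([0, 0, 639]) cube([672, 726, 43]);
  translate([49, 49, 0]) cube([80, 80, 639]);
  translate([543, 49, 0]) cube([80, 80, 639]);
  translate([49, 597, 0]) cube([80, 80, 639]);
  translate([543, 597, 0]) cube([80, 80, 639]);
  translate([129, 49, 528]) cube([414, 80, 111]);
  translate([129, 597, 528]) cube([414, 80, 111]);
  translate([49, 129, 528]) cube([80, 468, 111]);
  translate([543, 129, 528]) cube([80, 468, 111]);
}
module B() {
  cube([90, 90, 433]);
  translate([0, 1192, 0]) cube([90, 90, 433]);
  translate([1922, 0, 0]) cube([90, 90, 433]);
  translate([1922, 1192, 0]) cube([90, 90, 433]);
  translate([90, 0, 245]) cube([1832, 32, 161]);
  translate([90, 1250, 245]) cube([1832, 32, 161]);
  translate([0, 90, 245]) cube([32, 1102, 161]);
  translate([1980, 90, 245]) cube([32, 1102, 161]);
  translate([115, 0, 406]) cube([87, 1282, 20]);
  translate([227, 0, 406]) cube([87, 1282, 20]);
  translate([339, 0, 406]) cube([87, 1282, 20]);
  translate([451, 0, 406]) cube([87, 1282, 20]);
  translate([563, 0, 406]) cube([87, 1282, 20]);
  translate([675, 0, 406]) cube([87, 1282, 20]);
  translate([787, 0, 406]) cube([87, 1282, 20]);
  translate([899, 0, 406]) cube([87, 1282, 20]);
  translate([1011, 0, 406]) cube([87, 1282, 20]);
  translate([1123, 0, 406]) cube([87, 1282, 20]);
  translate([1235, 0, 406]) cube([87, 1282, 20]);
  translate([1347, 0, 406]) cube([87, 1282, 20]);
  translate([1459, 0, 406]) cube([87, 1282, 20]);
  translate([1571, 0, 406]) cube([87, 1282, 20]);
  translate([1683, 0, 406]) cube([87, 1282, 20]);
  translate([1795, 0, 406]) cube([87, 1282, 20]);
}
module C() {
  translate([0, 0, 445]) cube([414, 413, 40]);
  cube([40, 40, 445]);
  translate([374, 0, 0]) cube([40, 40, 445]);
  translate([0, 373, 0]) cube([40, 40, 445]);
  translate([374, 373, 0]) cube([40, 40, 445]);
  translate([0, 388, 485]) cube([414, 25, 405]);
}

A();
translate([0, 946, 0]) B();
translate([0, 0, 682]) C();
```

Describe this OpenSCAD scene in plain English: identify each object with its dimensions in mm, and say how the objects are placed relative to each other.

A is a table: top 672 mm (x) × 726 mm (y), 43 mm thick, upper face at z = 682 mm, on four 80×80 mm square legs, each inset 49 mm from the nearest pair of top edges, running from z = 0 to the bottom of the top. Four apron rails, 80 mm thick and 111 mm tall, run between adjacent legs with their top edges flush with the underside of the top and their outer faces flush with the legs' outer faces.

B is a bed frame 2012 mm long (x) by 1282 mm wide (y). Four 90×90 mm corner posts, 433 mm tall, at the corners of the footprint. Four rails of 32 mm thickness and 161 mm height run between adjacent posts with their undersides at z = 245 mm, their outer faces flush with the outside of the frame (the two x-running rails run between the posts' inner faces; the two y-running rails run between the posts' inner faces). 16 slats, each 87 mm wide (x) and 20 mm thick, lie across the top of the two x-running rails, running the full 1282 mm width of the frame in y; the slats are evenly spaced along x between the inner faces of the end posts with equal gaps (rounded down to the nearest mm) at the −x end and between each pair — any rounding remainder accumulates at the +x end.

C is a chair. The seat is a 414×413×40 mm slab with its top at z = 485 mm, on four 40×40 mm corner legs (flush with the seat edges, standing on z = 0). A flat backrest 25 mm thick, 405 mm tall, spans the full seat width and rises from the seat top along its +y edge, rear face flush with the rear of the seat.

The bed frame is on the floor beside the table on its +y side. The chair is on top of the table.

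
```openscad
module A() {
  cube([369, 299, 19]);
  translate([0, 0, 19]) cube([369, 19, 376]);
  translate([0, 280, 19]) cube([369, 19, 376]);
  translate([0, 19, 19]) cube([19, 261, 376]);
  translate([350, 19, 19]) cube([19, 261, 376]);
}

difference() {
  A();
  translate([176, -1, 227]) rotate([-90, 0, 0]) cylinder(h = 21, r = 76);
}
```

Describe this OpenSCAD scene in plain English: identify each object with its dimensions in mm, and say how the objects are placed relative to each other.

A is an open storage box with external size 369×299×395 mm and wall thickness 19 mm (the base is also 19 mm thick). The base covers the whole footprint; the four walls stand on the base, with the y-facing walls full-width and the x-facing walls fitting between their inner faces.

The open box has a circular hole of radius 76 mm through its front wall, centred at (x = 176, z = 227).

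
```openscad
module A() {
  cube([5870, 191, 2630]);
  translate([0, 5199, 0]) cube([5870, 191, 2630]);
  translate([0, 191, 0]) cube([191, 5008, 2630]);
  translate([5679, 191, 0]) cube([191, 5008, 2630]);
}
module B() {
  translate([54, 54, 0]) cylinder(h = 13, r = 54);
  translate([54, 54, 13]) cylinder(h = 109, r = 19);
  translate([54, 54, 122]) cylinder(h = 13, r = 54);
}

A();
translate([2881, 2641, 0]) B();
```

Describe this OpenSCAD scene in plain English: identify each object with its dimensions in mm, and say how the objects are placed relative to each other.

A is the wall frame of a small rectangular building: four walls, each 2630 mm tall and 191 mm thick, enclosing a footprint 5870 mm (x) by 5390 mm (y) outside-to-outside, with no floor or roof. The front and back walls (the −y and +y sides) span the full width; the two side walls fit between them.

B is a spool: two coaxial disc flanges of radius 54 mm and thickness 13 mm, joined by a core cylinder of radius 19 mm and height 109 mm. The lower flange rests on z = 0 and the three cylinders share a vertical axis.

The spool sits inside the house frame, centred.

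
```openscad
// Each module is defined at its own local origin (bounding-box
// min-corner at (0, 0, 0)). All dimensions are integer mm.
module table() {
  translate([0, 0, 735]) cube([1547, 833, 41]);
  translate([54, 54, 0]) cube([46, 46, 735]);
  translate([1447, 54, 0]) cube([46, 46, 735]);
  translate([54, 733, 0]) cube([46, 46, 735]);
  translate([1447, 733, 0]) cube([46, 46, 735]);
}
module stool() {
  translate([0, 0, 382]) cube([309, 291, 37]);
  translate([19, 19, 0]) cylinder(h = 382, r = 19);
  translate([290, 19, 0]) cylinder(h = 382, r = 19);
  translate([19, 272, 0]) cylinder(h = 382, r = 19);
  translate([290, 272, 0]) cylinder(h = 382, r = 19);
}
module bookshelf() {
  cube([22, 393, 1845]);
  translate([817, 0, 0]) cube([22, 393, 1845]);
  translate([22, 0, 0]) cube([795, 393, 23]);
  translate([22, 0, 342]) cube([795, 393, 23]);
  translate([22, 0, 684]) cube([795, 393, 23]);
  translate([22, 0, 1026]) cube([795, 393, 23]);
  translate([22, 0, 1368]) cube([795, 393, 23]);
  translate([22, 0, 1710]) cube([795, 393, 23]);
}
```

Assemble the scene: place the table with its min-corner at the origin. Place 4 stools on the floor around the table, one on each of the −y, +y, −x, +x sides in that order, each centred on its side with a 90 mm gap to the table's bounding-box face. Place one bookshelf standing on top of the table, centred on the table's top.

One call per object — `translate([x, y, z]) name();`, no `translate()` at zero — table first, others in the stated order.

table();
translate([619, -381, 0]) stool();
translate([619, 923, 0]) stool();
translate([-399, 271, 0]) stool();
translate([1637, 271, 0]) stool();
translate([354, 220, 776]) bookshelf();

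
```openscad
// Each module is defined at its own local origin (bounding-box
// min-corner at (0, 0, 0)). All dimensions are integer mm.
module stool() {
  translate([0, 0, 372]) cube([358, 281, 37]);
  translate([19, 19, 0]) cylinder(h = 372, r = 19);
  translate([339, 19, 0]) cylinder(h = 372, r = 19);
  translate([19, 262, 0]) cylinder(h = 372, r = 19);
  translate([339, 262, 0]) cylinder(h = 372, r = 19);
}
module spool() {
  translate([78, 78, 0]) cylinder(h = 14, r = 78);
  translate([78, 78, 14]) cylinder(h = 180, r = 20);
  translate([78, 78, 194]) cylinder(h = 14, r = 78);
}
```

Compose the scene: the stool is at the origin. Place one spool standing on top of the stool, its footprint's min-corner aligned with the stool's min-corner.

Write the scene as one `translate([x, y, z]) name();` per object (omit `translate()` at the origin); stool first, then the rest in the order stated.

stool();
translate([0, 0, 409]) spool();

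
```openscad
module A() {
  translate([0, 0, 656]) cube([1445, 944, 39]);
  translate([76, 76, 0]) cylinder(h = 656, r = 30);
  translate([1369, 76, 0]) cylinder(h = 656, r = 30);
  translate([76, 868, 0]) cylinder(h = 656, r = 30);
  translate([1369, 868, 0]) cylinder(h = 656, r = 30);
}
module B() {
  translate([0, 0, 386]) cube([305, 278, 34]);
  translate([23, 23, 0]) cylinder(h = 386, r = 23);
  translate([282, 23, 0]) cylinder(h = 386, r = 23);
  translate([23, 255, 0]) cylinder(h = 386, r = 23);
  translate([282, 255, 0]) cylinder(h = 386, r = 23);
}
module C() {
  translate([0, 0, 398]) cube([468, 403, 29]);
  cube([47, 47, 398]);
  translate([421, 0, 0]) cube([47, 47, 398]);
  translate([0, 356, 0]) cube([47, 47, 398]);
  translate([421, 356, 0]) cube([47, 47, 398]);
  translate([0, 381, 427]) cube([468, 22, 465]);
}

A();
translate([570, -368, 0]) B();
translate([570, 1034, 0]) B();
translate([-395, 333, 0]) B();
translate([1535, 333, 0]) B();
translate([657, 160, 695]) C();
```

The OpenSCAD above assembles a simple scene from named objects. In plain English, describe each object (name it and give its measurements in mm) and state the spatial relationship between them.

A is a rectangular dining table. The top is 1445×944×39 mm with its upper surface at z = 695 mm. It stands on four round legs of 60 mm diameter, each leg's bounding box inset 46 mm from the nearest pair of top edges, running from the floor to the underside of the top.

B is a four-legged stool. The seat is a 305×278×34 mm slab whose top surface is at z = 420 mm; four round legs, each 46 mm in diameter, run from the floor (z = 0) to the underside of the seat, each leg's axis is inset half a diameter from the nearest pair of seat edges (so the leg's bounding box is flush with the corner).

C is a chair. The seat is a 468×403×29 mm slab with its top at z = 427 mm, on four 47×47 mm corner legs (flush with the seat edges, standing on z = 0). A flat backrest 22 mm thick, 465 mm tall, spans the full seat width and rises from the seat top along its +y edge, rear face flush with the rear of the seat.

Four stools sit around the table at the −y, +y, −x, +x sides. The chair is on top of the table.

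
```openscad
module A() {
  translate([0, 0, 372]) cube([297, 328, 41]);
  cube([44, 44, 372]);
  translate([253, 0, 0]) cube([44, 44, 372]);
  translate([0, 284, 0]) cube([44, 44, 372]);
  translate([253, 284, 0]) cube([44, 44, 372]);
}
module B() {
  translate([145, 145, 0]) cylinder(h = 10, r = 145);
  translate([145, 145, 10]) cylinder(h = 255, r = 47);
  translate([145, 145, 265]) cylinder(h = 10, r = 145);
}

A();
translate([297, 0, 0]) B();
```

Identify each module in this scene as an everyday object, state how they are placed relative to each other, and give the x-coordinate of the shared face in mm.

The stool's +x face and the spool's −x face are both at x = 297 mm.

A is a stool. B is a spool. The spool is against the stool's +x side, with their −y faces flush. The x-coordinate of the shared face is 297 mm.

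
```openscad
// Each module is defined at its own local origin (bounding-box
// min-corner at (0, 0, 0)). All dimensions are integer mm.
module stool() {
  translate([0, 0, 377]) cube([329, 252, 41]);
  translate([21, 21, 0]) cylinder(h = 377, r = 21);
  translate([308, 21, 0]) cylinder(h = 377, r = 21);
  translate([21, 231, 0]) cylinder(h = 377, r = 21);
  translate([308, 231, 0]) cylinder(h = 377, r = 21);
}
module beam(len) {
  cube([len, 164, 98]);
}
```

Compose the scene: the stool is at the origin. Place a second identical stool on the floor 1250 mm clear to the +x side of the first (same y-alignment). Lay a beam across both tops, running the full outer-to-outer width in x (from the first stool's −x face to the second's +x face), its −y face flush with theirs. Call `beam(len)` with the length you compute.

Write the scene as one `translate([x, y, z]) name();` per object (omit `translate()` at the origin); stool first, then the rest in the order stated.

stool();
translate([1579, 0, 0]) stool();
translate([0, 0, 418]) beam(1908);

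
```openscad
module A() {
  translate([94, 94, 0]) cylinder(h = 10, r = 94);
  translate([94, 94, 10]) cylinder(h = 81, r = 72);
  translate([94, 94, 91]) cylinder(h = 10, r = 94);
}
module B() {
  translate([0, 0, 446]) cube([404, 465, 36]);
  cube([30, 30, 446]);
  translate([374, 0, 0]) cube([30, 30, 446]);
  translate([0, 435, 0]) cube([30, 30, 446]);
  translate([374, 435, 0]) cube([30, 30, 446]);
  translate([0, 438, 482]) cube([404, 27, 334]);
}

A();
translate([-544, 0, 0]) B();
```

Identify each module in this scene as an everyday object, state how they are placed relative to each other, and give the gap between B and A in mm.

The chair's nearest face is 140 mm from the spool's −x face.

A is a spool. B is a chair. The chair is on the floor beside the spool on its −x side. The gap between the chair and the spool is 140 mm.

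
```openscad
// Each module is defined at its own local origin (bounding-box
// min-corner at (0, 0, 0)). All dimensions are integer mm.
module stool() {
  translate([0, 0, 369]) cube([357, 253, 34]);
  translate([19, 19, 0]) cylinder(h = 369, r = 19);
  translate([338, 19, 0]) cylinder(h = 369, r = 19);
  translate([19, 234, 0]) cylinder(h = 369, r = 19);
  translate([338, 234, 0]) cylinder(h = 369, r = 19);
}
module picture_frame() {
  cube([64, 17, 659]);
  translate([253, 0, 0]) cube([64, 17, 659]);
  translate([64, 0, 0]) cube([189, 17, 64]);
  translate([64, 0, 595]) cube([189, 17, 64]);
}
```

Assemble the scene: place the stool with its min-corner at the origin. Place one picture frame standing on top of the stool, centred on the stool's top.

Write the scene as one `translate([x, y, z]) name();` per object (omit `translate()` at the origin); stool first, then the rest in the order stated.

stool();
translate([20, 118, 403]) picture_frame();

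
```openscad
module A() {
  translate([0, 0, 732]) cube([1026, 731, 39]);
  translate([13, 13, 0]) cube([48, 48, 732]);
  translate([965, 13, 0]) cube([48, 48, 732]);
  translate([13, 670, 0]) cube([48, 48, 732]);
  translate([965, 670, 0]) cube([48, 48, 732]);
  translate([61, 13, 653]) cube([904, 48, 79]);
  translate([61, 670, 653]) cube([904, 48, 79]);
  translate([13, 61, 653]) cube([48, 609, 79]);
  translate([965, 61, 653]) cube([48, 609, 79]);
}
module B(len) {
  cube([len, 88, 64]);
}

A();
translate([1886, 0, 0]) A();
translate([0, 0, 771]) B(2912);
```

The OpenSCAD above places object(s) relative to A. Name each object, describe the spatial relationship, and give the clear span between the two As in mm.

A is a table. B is a beam. A beam spans the tops of two tables. The clear span between the two tables is 860 mm.

Second table starts at x = 1886; first ends at x = 1026; clear span = 1886 − 1026 = 860 mm.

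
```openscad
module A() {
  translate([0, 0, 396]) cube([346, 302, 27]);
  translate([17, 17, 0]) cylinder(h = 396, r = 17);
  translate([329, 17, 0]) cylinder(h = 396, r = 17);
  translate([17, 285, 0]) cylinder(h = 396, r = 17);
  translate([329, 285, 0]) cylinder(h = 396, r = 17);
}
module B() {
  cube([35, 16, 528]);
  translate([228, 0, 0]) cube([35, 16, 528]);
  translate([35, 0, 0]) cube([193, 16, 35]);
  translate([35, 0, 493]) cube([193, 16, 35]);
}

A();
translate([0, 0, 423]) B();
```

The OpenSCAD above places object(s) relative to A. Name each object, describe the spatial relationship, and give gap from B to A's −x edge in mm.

A is a stool. B is a picture frame. The picture frame is on top of the stool. The gap from the picture frame to the stool's −x edge is 0 mm.

The picture frame's min-x is at 0; the stool's min-x is 0; gap = 0 mm.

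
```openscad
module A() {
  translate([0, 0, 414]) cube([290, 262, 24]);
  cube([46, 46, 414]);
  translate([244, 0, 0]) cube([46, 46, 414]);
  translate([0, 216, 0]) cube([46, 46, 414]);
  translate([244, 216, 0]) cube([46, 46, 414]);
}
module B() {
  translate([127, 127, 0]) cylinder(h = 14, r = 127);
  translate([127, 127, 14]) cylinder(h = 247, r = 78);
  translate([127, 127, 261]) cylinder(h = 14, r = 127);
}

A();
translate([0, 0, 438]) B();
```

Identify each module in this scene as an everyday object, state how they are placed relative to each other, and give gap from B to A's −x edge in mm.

A is a stool. B is a spool. The spool is on top of the stool. The gap from the spool to the stool's −x edge is 0 mm.

The spool's min-x is at 0; the stool's min-x is 0; gap = 0 mm.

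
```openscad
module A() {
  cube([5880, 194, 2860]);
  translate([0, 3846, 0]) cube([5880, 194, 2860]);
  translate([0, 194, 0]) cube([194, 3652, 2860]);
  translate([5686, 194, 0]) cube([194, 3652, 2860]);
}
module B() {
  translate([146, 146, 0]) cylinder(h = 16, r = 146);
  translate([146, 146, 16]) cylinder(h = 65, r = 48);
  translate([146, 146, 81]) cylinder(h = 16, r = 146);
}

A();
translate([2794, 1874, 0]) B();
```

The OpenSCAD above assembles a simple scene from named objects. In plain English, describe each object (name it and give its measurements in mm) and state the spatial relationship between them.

A is the wall frame of a small rectangular building: four walls, each 2860 mm tall and 194 mm thick, enclosing a footprint 5880 mm (x) by 4040 mm (y) outside-to-outside, with no floor or roof. The front and back walls (the −y and +y sides) span the full width; the two side walls fit between them.

B is a spool: two coaxial disc flanges of radius 146 mm and thickness 16 mm, joined by a core cylinder of radius 48 mm and height 65 mm. The lower flange rests on z = 0 and the three cylinders share a vertical axis.

The spool sits inside the house frame, centred.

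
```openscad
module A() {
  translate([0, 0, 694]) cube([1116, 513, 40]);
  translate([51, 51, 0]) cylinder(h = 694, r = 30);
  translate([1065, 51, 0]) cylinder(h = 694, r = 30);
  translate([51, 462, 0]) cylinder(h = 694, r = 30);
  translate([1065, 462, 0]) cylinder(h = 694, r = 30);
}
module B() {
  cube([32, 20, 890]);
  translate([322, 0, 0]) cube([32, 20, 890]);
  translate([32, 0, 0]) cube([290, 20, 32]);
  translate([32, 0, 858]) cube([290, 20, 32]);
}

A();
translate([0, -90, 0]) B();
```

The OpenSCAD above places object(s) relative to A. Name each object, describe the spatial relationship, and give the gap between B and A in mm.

The picture frame's nearest face is 70 mm from the table's −y face.

A is a table. B is a picture frame. The picture frame is on the floor beside the table on its −y side. The gap between the picture frame and the table is 70 mm.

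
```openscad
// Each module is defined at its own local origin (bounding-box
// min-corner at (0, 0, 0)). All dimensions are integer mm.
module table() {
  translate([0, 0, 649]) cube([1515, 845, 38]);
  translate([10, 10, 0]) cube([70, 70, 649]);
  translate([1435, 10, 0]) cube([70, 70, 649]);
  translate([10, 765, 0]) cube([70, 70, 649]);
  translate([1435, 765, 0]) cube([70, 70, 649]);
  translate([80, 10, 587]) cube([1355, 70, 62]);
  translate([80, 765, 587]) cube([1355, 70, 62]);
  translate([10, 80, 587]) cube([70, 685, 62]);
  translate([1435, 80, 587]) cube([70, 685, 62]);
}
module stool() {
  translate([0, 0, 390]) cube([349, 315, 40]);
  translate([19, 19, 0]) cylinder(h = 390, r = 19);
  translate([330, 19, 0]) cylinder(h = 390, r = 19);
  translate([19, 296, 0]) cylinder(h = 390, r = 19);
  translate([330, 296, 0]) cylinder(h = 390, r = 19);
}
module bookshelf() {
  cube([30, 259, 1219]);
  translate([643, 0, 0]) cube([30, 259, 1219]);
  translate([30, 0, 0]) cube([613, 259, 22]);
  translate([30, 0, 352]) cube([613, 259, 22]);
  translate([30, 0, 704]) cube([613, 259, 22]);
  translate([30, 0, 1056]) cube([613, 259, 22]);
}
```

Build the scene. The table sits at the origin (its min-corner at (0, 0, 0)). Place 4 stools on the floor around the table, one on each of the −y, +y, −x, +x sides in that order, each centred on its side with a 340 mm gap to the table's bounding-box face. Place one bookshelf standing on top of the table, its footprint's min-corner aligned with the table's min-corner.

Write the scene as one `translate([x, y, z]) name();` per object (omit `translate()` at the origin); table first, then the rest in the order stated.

table();
translate([583, -655, 0]) stool();
translate([583, 1185, 0]) stool();
translate([-689, 265, 0]) stool();
translate([1855, 265, 0]) stool();
translate([0, 0, 687]) bookshelf();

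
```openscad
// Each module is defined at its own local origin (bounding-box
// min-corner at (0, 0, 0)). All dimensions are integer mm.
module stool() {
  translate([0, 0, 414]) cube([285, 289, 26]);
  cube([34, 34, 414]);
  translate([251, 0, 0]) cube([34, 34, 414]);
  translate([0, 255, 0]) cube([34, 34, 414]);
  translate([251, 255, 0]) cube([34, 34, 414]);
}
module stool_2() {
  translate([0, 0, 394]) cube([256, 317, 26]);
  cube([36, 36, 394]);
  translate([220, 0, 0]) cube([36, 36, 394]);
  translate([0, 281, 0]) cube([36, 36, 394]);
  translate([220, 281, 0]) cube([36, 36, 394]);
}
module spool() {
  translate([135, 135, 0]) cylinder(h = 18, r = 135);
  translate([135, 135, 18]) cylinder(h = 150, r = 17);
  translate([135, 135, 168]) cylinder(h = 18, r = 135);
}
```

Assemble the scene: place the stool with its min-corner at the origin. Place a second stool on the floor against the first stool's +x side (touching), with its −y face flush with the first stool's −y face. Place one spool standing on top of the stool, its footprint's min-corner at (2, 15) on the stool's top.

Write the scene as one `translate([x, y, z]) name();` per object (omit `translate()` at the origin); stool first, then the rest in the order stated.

stool();
translate([285, 0, 0]) stool_2();
translate([2, 15, 440]) spool();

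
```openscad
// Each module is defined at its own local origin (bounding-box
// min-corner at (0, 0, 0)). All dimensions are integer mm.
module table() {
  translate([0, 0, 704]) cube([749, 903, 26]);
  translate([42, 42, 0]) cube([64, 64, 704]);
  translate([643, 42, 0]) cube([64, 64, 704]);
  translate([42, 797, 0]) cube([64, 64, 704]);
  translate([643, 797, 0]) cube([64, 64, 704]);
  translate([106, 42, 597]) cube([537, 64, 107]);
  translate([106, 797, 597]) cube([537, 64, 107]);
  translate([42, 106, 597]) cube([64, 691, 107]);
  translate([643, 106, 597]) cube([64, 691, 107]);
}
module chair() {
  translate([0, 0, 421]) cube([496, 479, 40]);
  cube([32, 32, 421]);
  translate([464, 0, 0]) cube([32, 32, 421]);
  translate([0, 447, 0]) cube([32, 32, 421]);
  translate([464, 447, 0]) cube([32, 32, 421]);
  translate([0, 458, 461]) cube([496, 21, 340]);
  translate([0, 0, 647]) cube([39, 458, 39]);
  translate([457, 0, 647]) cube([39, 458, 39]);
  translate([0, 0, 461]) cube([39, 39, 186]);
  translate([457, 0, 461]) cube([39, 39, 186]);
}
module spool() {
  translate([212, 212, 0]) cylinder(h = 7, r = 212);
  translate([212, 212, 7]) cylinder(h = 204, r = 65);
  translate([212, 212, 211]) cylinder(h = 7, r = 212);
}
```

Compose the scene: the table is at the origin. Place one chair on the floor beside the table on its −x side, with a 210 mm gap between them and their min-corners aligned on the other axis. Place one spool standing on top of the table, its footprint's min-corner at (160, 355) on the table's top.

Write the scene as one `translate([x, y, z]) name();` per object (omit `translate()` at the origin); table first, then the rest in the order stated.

table();
translate([-706, 0, 0]) chair();
translate([160, 355, 730]) spool();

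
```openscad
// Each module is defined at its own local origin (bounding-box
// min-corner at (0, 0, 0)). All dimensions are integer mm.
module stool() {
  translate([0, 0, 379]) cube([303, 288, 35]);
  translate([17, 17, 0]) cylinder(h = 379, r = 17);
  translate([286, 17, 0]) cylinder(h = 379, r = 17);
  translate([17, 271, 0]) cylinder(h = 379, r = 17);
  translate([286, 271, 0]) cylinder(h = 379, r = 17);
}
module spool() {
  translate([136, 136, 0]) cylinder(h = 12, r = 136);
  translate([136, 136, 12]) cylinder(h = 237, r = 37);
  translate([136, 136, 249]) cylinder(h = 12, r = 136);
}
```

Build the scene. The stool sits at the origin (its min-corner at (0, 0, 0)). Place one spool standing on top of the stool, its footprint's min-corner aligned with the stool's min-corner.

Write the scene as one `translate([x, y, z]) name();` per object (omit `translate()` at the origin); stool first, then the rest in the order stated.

stool();
translate([0, 0, 414]) spool();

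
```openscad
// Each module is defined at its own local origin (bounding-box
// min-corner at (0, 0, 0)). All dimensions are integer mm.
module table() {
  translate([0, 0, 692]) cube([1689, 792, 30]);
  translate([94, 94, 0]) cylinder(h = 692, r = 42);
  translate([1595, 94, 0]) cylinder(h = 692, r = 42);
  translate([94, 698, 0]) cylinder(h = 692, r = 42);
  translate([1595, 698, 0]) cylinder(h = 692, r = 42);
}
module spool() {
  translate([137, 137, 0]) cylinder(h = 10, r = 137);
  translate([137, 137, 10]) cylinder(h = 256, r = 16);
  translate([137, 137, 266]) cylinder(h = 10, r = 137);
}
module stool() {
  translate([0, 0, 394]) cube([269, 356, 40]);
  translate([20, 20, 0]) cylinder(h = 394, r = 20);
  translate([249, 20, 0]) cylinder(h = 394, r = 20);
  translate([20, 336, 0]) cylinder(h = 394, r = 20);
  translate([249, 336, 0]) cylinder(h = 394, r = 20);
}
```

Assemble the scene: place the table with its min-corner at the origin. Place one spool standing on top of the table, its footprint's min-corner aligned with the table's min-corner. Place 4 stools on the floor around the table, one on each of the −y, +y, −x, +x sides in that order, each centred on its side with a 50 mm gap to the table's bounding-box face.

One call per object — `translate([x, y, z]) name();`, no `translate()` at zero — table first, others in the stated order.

table();
translate([0, 0, 722]) spool();
translate([710, -406, 0]) stool();
translate([710, 842, 0]) stool();
translate([-319, 218, 0]) stool();
translate([1739, 218, 0]) stool();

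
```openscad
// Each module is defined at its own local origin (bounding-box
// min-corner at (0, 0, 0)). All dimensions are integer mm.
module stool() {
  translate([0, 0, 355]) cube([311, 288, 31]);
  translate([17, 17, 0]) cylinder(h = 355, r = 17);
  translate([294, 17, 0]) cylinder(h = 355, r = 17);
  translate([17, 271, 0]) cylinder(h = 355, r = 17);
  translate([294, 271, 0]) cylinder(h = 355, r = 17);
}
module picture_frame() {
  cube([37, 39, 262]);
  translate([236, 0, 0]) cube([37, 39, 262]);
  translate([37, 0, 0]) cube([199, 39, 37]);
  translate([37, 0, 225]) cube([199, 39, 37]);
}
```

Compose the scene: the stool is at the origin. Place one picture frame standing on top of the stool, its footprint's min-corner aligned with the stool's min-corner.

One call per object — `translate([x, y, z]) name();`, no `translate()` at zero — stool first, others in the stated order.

stool();
translate([0, 0, 386]) picture_frame();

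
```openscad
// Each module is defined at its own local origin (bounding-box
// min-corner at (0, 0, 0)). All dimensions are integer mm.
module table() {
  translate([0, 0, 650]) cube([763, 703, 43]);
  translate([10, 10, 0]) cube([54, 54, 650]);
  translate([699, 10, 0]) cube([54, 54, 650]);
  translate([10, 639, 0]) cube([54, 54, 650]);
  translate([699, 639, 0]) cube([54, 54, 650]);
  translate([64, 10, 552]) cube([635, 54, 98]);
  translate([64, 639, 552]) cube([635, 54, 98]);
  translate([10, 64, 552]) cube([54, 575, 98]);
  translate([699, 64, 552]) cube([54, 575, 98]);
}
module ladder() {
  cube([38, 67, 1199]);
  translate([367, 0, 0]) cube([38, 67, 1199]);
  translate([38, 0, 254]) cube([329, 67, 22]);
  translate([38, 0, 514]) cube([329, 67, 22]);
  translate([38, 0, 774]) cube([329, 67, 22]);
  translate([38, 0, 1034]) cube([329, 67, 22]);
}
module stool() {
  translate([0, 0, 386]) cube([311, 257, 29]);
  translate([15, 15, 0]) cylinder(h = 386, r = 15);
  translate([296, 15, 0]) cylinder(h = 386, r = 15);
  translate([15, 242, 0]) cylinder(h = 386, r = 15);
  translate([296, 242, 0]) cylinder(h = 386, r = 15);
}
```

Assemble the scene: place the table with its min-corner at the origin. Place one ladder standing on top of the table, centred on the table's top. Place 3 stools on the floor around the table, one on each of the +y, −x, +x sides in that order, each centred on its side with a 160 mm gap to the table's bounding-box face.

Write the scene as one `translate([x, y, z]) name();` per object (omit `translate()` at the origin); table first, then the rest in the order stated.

table();
translate([179, 318, 693]) ladder();
translate([226, 863, 0]) stool();
translate([-471, 223, 0]) stool();
translate([923, 223, 0]) stool();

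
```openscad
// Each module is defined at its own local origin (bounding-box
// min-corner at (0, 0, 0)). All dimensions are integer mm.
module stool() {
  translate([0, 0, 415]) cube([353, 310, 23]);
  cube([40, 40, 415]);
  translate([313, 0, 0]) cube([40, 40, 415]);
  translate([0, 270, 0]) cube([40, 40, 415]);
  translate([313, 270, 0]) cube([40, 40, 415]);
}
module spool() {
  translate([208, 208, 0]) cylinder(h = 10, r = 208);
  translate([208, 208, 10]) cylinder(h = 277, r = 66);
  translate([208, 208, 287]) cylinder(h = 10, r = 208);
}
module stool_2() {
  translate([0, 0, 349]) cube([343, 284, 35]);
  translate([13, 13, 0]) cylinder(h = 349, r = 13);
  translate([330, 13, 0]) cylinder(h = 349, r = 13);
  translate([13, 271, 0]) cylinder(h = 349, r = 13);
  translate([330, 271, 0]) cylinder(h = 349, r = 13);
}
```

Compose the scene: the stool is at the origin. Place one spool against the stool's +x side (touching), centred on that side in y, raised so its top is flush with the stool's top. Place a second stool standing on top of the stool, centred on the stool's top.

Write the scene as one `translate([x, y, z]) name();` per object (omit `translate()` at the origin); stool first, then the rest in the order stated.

stool();
translate([353, -53, 141]) spool();
translate([5, 13, 438]) stool_2();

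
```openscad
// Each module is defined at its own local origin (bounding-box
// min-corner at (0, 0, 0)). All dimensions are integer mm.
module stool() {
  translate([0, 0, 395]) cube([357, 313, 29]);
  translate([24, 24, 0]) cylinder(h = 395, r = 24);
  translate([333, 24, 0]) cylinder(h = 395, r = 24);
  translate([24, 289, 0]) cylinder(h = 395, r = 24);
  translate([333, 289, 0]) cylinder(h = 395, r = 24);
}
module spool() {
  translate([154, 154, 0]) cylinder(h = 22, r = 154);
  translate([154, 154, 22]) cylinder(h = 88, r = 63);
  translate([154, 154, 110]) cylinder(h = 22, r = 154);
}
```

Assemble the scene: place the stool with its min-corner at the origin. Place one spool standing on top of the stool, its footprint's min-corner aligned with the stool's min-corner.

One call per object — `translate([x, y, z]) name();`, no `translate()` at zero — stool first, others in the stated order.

stool();
translate([0, 0, 424]) spool();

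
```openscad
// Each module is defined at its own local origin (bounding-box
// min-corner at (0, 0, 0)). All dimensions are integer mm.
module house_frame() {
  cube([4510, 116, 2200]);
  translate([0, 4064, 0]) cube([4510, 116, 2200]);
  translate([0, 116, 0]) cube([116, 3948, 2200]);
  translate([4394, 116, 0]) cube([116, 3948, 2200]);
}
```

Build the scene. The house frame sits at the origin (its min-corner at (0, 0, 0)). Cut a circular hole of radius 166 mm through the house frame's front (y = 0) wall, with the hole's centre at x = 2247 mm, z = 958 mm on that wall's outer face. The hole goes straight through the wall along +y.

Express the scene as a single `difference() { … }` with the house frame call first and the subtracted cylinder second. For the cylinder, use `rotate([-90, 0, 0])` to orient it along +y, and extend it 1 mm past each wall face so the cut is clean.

difference() {
  house_frame();
  translate([2247, -1, 958]) rotate([-90, 0, 0]) cylinder(h = 118, r = 166);
}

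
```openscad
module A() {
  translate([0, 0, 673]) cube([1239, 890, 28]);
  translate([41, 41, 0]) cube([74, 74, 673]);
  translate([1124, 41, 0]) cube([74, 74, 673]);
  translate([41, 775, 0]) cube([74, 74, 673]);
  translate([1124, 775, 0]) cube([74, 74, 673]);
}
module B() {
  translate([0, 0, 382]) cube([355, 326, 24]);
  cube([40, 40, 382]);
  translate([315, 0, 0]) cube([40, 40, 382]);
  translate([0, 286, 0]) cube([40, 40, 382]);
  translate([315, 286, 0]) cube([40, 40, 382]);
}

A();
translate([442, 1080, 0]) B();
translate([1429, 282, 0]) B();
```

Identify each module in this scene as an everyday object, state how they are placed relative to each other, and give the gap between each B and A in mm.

Each stool's nearest face is 190 mm from the table's bounding box.

A is a table. B is a stool. Two stools sit around the table at the +y, +x sides. The gap between each stool and the table is 190 mm.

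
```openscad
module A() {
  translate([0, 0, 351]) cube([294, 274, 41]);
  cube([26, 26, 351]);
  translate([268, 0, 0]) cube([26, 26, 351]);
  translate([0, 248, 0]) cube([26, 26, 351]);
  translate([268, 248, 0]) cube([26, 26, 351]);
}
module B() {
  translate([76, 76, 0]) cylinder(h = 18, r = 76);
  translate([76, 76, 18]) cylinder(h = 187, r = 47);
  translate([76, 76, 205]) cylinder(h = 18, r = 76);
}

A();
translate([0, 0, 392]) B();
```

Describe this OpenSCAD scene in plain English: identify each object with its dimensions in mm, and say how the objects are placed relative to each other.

A is a simple wooden stool: a rectangular seat 294 mm (x) by 274 mm (y), 41 mm thick, top face at z = 392 mm, on four square legs, each 26×26 mm in cross-section. The legs rest on z = 0, each flush with a corner of the seat.

B is a spool: two coaxial disc flanges of radius 76 mm and thickness 18 mm, joined by a core cylinder of radius 47 mm and height 187 mm. The lower flange rests on z = 0 and the three cylinders share a vertical axis.

The spool is on top of the stool.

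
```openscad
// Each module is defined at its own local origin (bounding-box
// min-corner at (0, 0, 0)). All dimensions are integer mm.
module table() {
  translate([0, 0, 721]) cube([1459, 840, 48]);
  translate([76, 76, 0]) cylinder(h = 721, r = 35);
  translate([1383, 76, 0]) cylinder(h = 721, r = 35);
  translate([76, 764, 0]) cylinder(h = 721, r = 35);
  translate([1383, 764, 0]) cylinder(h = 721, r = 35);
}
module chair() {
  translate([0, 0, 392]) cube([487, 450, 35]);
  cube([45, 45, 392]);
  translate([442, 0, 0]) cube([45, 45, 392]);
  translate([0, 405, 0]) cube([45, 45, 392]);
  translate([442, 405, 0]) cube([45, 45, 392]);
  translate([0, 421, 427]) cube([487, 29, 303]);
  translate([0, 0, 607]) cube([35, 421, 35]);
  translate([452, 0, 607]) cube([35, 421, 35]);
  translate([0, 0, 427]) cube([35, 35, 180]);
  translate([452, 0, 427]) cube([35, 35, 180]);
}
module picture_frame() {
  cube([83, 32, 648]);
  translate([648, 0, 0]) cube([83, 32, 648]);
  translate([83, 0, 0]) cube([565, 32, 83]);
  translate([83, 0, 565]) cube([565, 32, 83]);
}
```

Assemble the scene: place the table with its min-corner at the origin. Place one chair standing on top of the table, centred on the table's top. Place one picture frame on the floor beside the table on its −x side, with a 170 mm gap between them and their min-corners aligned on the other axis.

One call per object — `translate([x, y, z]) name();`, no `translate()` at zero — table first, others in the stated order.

table();
translate([486, 195, 769]) chair();
translate([-901, 0, 0]) picture_frame();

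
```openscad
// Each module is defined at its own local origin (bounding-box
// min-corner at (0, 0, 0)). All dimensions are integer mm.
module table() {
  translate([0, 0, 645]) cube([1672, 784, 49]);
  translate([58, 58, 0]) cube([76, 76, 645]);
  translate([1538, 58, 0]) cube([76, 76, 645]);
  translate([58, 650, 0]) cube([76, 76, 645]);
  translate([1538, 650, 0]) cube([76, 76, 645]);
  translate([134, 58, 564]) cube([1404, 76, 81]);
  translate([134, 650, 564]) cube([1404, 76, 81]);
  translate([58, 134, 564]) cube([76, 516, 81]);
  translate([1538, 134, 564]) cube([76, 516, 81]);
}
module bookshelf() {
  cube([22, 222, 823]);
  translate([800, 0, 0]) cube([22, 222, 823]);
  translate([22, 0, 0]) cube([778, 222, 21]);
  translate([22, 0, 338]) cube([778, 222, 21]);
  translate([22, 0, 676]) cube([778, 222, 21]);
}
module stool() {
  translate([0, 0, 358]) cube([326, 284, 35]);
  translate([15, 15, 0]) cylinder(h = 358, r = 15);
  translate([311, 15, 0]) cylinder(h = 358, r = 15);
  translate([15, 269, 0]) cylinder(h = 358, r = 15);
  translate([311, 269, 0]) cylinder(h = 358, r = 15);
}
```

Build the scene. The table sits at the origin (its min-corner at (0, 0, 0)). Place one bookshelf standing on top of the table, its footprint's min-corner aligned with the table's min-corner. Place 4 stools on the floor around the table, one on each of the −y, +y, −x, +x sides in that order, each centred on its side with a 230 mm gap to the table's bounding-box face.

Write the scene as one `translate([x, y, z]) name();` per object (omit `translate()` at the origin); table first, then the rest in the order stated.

table();
translate([0, 0, 694]) bookshelf();
translate([673, -514, 0]) stool();
translate([673, 1014, 0]) stool();
translate([-556, 250, 0]) stool();
translate([1902, 250, 0]) stool();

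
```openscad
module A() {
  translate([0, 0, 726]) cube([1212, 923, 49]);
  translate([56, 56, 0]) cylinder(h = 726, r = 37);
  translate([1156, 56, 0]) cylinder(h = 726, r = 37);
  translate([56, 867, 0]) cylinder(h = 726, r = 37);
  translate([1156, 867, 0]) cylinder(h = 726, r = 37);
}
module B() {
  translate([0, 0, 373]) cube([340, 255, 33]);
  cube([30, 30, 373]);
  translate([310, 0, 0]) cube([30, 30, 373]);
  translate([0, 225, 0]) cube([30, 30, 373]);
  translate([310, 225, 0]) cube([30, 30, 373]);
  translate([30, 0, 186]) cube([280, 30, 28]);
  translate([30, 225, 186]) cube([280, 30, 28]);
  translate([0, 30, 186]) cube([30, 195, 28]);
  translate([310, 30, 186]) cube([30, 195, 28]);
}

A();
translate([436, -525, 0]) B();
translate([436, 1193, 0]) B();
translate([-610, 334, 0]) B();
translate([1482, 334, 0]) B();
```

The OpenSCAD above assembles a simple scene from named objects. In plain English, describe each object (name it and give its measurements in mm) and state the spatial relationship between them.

A is a table: top 1212 mm (x) × 923 mm (y), 49 mm thick, upper face at z = 775 mm, on four round legs of 74 mm diameter, each leg's bounding box inset 19 mm from the nearest pair of top edges, running from z = 0 to the bottom of the top.

B is a simple wooden stool: a rectangular seat 340 mm (x) by 255 mm (y), 33 mm thick, top face at z = 406 mm, on four square legs, each 30×30 mm in cross-section. The legs rest on z = 0, each flush with a corner of the seat. Four stretchers, 30 mm wide and 28 mm tall, connect adjacent legs with their undersides at z = 186 mm, each running between the inner faces of the legs it joins and aligned with the legs' outer faces on the other axis.

Four stools sit around the table at the −y, +y, −x, +x sides.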